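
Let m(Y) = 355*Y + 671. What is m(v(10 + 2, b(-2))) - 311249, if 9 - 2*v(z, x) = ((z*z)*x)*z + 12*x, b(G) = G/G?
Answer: -1235661/2 ≈ -6.1783e+5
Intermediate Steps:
b(G) = 1
v(z, x) = 9/2 - 6*x - x*z**3/2 (v(z, x) = 9/2 - (((z*z)*x)*z + 12*x)/2 = 9/2 - ((z**2*x)*z + 12*x)/2 = 9/2 - ((x*z**2)*z + 12*x)/2 = 9/2 - (x*z**3 + 12*x)/2 = 9/2 - (12*x + x*z**3)/2 = 9/2 + (-6*x - x*z**3/2) = 9/2 - 6*x - x*z**3/2)
m(Y) = 671 + 355*Y
m(v(10 + 2, b(-2))) - 311249 = (671 + 355*(9/2 - 6*1 - 1/2*1*(10 + 2)**3)) - 311249 = (671 + 355*(9/2 - 6 - 1/2*1*12**3)) - 311249 = (671 + 355*(9/2 - 6 - 1/2*1*1728)) - 311249 = (671 + 355*(9/2 - 6 - 864)) - 311249 = (671 + 355*(-1731/2)) - 311249 = (671 - 614505/2) - 311249 = -613163/2 - 311249 = -1235661/2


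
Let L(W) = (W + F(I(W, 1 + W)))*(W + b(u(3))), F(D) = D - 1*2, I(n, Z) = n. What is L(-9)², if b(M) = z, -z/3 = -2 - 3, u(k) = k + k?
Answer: 14400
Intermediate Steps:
u(k) = 2*k
z = 15 (z = -3*(-2 - 3) = -3*(-5) = 15)
b(M) = 15
F(D) = -2 + D (F(D) = D - 2 = -2 + D)
L(W) = (-2 + 2*W)*(15 + W) (L(W) = (W + (-2 + W))*(W + 15) = (-2 + 2*W)*(15 + W))
L(-9)² = (-30 + 2*(-9)² + 28*(-9))² = (-30 + 2*81 - 252)² = (-30 + 162 - 252)² = (-120)² = 14400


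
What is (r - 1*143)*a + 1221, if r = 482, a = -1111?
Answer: -375408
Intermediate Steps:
(r - 1*143)*a + 1221 = (482 - 1*143)*(-1111) + 1221 = (482 - 143)*(-1111) + 1221 = 339*(-1111) + 1221 = -376629 + 1221 = -375408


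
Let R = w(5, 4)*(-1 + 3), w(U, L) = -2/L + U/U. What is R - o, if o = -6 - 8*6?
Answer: 55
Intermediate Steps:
w(U, L) = 1 - 2/L (w(U, L) = -2/L + 1 = 1 - 2/L)
R = 1 (R = ((-2 + 4)/4)*(-1 + 3) = ((1/4)*2)*2 = (1/2)*2 = 1)
o = -54 (o = -6 - 48 = -54)
R - o = 1 - 1*(-54) = 1 + 54 = 55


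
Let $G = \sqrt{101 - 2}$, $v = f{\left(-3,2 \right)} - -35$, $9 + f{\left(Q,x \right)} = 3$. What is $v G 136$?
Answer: $11832 \sqrt{11} \approx 39242.0$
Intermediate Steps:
$f{\left(Q,x \right)} = -6$ ($f{\left(Q,x \right)} = -9 + 3 = -6$)
$v = 29$ ($v = -6 - -35 = -6 + 35 = 29$)
$G = 3 \sqrt{11}$ ($G = \sqrt{101 - 2} = \sqrt{99} = 3 \sqrt{11} \approx 9.9499$)
$v G 136 = 29 \cdot 3 \sqrt{11} \cdot 136 = 87 \sqrt{11} \cdot 136 = 11832 \sqrt{11}$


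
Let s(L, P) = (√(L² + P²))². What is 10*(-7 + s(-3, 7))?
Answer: 510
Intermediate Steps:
s(L, P) = L² + P²
10*(-7 + s(-3, 7)) = 10*(-7 + ((-3)² + 7²)) = 10*(-7 + (9 + 49)) = 10*(-7 + 58) = 10*51 = 510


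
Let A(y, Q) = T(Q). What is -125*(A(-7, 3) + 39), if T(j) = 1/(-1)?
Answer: -4750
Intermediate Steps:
T(j) = -1
A(y, Q) = -1
-125*(A(-7, 3) + 39) = -125*(-1 + 39) = -125*38 = -4750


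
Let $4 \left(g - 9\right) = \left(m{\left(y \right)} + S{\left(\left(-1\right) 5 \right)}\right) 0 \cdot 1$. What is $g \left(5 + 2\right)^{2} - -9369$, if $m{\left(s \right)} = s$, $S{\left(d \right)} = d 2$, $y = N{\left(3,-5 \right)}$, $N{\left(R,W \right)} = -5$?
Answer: $9810$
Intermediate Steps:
$y = -5$
$S{\left(d \right)} = 2 d$
$g = 9$ ($g = 9 + \frac{\left(-5 + 2 \left(\left(-1\right) 5\right)\right) 0 \cdot 1}{4} = 9 + \frac{\left(-5 + 2 \left(-5\right)\right) 0}{4} = 9 + \frac{\left(-5 - 10\right) 0}{4} = 9 + \frac{\left(-15\right) 0}{4} = 9 + \frac{1}{4} \cdot 0 = 9 + 0 = 9$)
$g \left(5 + 2\right)^{2} - -9369 = 9 \left(5 + 2\right)^{2} - -9369 = 9 \cdot 7^{2} + 9369 = 9 \cdot 49 + 9369 = 441 + 9369 = 9810$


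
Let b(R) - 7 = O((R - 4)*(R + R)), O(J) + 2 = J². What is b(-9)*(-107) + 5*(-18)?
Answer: -5859517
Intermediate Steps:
O(J) = -2 + J²
b(R) = 5 + 4*R²*(-4 + R)² (b(R) = 7 + (-2 + ((R - 4)*(R + R))²) = 7 + (-2 + ((-4 + R)*(2*R))²) = 7 + (-2 + (2*R*(-4 + R))²) = 7 + (-2 + 4*R²*(-4 + R)²) = 5 + 4*R²*(-4 + R)²)
b(-9)*(-107) + 5*(-18) = (5 + 4*(-9)²*(-4 - 9)²)*(-107) + 5*(-18) = (5 + 4*81*(-13)²)*(-107) - 90 = (5 + 4*81*169)*(-107) - 90 = (5 + 54756)*(-107) - 90 = 54761*(-107) - 90 = -5859427 - 90 = -5859517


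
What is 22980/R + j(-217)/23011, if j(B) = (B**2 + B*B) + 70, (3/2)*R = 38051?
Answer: 4379419818/875591561 ≈ 5.0017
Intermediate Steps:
R = 76102/3 (R = (2/3)*38051 = 76102/3 ≈ 25367.)
j(B) = 70 + 2*B**2 (j(B) = (B**2 + B**2) + 70 = 2*B**2 + 70 = 70 + 2*B**2)
22980/R + j(-217)/23011 = 22980/(76102/3) + (70 + 2*(-217)**2)/23011 = 22980*(3/76102) + (70 + 2*47089)*(1/23011) = 34470/38051 + (70 + 94178)*(1/23011) = 34470/38051 + 94248*(1/23011) = 34470/38051 + 94248/23011 = 4379419818/875591561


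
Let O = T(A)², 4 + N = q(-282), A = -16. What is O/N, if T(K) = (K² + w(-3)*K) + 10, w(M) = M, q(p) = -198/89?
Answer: -4387522/277 ≈ -15839.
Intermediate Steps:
q(p) = -198/89
T(K) = 10 + K² - 3*K (T(K) = (K² - 3*K) + 10 = 10 + K² - 3*K)
N = -554/89 (N = -4 - 198/89 = -554/89 ≈ -6.2247)
O = 98596 (O = (10 + (-16)² - 3*(-16))² = (10 + 256 + 48)² = 314² = 98596)
O/N = 98596/(-554/89) = 98596*(-89/554) = -4387522/277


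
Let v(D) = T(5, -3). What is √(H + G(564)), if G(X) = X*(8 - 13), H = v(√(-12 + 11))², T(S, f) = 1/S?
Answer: I*√70499/5 ≈ 53.103*I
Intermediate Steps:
T(S, f) = 1/S
v(D) = ⅕ (v(D) = 1/5 = ⅕)
H = 1/25 (H = (⅕)² = 1/25 ≈ 0.040000)
G(X) = -5*X (G(X) = X*(-5) = -5*X)
√(H + G(564)) = √(1/25 - 5*564) = √(1/25 - 2820) = √(-70499/25) = I*√70499/5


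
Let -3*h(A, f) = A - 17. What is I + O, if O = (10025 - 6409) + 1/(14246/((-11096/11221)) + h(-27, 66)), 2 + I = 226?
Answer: 919823741436/239537437 ≈ 3840.0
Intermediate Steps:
h(A, f) = 17/3 - A/3 (h(A, f) = -(A - 17)/3 = -(-17 + A)/3 = 17/3 - A/3)
I = 224 (I = -2 + 226 = 224)
O = 866167355548/239537437 (O = (10025 - 6409) + 1/(14246/((-11096/11221)) + (17/3 - ⅓*(-27))) = 3616 + 1/(14246/((-11096*1/11221)) + (17/3 + 9)) = 3616 + 1/(14246/(-11096/11221) + 44/3) = 3616 + 1/(14246*(-11221/11096) + 44/3) = 3616 + 1/(-79927183/5548 + 44/3) = 3616 + 1/(-239537437/16644) = 3616 - 16644/239537437 = 866167355548/239537437 ≈ 3616.0)
I + O = 224 + 866167355548/239537437 = 919823741436/239537437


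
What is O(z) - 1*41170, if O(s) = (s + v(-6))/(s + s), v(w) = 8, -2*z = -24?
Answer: -247015/6 ≈ -41169.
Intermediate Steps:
z = 12 (z = -1/2*(-24) = 12)
O(s) = (8 + s)/(2*s) (O(s) = (s + 8)/(s + s) = (8 + s)/((2*s)) = (8 + s)*(1/(2*s)) = (8 + s)/(2*s))
O(z) - 1*41170 = (1/2)*(8 + 12)/12 - 1*41170 = (1/2)*(1/12)*20 - 41170 = 5/6 - 41170 = -247015/6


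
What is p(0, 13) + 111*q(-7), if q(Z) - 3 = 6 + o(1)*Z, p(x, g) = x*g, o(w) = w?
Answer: 222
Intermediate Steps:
p(x, g) = g*x
q(Z) = 9 + Z (q(Z) = 3 + (6 + 1*Z) = 3 + (6 + Z) = 9 + Z)
p(0, 13) + 111*q(-7) = 13*0 + 111*(9 - 7) = 0 + 111*2 = 0 + 222 = 222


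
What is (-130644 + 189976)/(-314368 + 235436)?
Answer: -2119/2819 ≈ -0.75169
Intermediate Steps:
(-130644 + 189976)/(-314368 + 235436) = 59332/(-78932) = 59332*(-1/78932) = -2119/2819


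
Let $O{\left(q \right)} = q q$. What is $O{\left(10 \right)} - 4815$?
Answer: $-4715$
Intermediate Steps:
$O{\left(q \right)} = q^{2}$
$O{\left(10 \right)} - 4815 = 10^{2} - 4815 = 100 - 4815 = -4715$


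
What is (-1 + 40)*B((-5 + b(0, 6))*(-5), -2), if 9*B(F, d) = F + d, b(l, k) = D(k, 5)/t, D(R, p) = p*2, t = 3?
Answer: 247/9 ≈ 27.444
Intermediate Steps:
D(R, p) = 2*p
b(l, k) = 10/3 (b(l, k) = (2*5)/3 = 10*(1/3) = 10/3)
B(F, d) = F/9 + d/9 (B(F, d) = (F + d)/9 = F/9 + d/9)
(-1 + 40)*B((-5 + b(0, 6))*(-5), -2) = (-1 + 40)*(((-5 + 10/3)*(-5))/9 + (1/9)*(-2)) = 39*((-5/3*(-5))/9 - 2/9) = 39*((1/9)*(25/3) - 2/9) = 39*(25/27 - 2/9) = 39*(19/27) = 247/9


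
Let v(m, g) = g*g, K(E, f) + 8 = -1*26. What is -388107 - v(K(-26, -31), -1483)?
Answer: -2587396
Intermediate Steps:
K(E, f) = -34 (K(E, f) = -8 - 1*26 = -8 - 26 = -34)
v(m, g) = g²
-388107 - v(K(-26, -31), -1483) = -388107 - 1*(-1483)² = -388107 - 1*2199289 = -388107 - 2199289 = -2587396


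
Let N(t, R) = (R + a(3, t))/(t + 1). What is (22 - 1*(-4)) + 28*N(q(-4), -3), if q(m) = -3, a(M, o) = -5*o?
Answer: -142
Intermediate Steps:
N(t, R) = (R - 5*t)/(1 + t) (N(t, R) = (R - 5*t)/(t + 1) = (R - 5*t)/(1 + t))
(22 - 1*(-4)) + 28*N(q(-4), -3) = (22 - 1*(-4)) + 28*((-3 - 5*(-3))/(1 - 3)) = (22 + 4) + 28*((-3 + 15)/(-2)) = 26 + 28*(-½*12) = 26 + 28*(-6) = 26 - 168 = -142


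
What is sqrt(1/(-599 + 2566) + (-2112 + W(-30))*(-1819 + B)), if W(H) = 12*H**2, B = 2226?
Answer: sqrt(13681160611391)/1967 ≈ 1880.4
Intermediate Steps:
sqrt(1/(-599 + 2566) + (-2112 + W(-30))*(-1819 + B)) = sqrt(1/(-599 + 2566) + (-2112 + 12*(-30)**2)*(-1819 + 2226)) = sqrt(1/1967 + (-2112 + 12*900)*407) = sqrt(1/1967 + (-2112 + 10800)*407) = sqrt(1/1967 + 8688*407) = sqrt(1/1967 + 3536016) = sqrt(6955343473/1967) = sqrt(13681160611391)/1967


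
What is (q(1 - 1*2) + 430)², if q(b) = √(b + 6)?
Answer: (430 + √5)² ≈ 1.8683e+5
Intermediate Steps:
q(b) = √(6 + b)
(q(1 - 1*2) + 430)² = (√(6 + (1 - 1*2)) + 430)² = (√(6 + (1 - 2)) + 430)² = (√(6 - 1) + 430)² = (√5 + 430)² = (430 + √5)²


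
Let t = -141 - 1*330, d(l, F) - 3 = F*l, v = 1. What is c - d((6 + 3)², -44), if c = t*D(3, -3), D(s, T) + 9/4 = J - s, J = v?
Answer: 22251/4 ≈ 5562.8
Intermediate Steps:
J = 1
D(s, T) = -5/4 - s (D(s, T) = -9/4 + (1 - s) = -5/4 - s)
d(l, F) = 3 + F*l
t = -471 (t = -141 - 330 = -471)
c = 8007/4 (c = -471*(-5/4 - 1*3) = -471*(-5/4 - 3) = -471*(-17/4) = 8007/4 ≈ 2001.8)
c - d((6 + 3)², -44) = 8007/4 - (3 - 44*(6 + 3)²) = 8007/4 - (3 - 44*9²) = 8007/4 - (3 - 44*81) = 8007/4 - (3 - 3564) = 8007/4 - 1*(-3561) = 8007/4 + 3561 = 22251/4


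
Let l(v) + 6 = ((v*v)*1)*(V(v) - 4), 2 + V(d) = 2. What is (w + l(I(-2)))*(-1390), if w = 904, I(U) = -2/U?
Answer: -1242660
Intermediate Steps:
V(d) = 0 (V(d) = -2 + 2 = 0)
l(v) = -6 - 4*v² (l(v) = -6 + ((v*v)*1)*(0 - 4) = -6 + (v²*1)*(-4) = -6 + v²*(-4) = -6 - 4*v²)
(w + l(I(-2)))*(-1390) = (904 + (-6 - 4*1²))*(-1390) = (904 + (-6 - 4*1))*(-1390) = (904 + (-6 - 4))*(-1390) = (904 - 10)*(-1390) = 894*(-1390) = -1242660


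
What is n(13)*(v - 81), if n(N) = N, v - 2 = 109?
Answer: 390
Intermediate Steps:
v = 111 (v = 2 + 109 = 111)
n(13)*(v - 81) = 13*(111 - 81) = 13*30 = 390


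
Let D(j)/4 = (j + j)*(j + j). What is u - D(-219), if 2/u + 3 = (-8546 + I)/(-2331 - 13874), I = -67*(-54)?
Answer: -4789198246/6241 ≈ -7.6738e+5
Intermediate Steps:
I = 3618
D(j) = 16*j**2 (D(j) = 4*((j + j)*(j + j)) = 4*((2*j)*(2*j)) = 4*(4*j**2) = 16*j**2)
u = -4630/6241 (u = 2/(-3 + (-8546 + 3618)/(-2331 - 13874)) = 2/(-3 - 4928/(-16205)) = 2/(-3 - 4928*(-1/16205)) = 2/(-3 + 704/2315) = 2/(-6241/2315) = 2*(-2315/6241) = -4630/6241 ≈ -0.74187)
u - D(-219) = -4630/6241 - 16*(-219)**2 = -4630/6241 - 16*47961 = -4630/6241 - 1*767376 = -4630/6241 - 767376 = -4789198246/6241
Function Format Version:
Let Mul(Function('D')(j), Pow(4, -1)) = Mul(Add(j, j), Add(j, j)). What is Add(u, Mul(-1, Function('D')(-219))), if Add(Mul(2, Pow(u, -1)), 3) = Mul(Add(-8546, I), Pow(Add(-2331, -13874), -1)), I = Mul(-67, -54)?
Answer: Rational(-4789198246, 6241) ≈ -7.6738e+5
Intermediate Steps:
I = 3618
Function('D')(j) = Mul(16, Pow(j, 2)) (Function('D')(j) = Mul(4, Mul(Add(j, j), Add(j, j))) = Mul(4, Mul(Mul(2, j), Mul(2, j))) = Mul(4, Mul(4, Pow(j, 2))) = Mul(16, Pow(j, 2)))
u = Rational(-4630, 6241) (u = Mul(2, Pow(Add(-3, Mul(Add(-8546, 3618), Pow(Add(-2331, -13874), -1))), -1)) = Mul(2, Pow(Add(-3, Mul(-4928, Pow(-16205, -1))), -1)) = Mul(2, Pow(Add(-3, Mul(-4928, Rational(-1, 16205))), -1)) = Mul(2, Pow(Add(-3, Rational(704, 2315)), -1)) = Mul(2, Pow(Rational(-6241, 2315), -1)) = Mul(2, Rational(-2315, 6241)) = Rational(-4630, 6241) ≈ -0.74187)
Add(u, Mul(-1, Function('D')(-219))) = Add(Rational(-4630, 6241), Mul(-1, Mul(16, Pow(-219, 2)))) = Add(Rational(-4630, 6241), Mul(-1, Mul(16, 47961))) = Add(Rational(-4630, 6241), Mul(-1, 767376)) = Add(Rational(-4630, 6241), -767376) = Rational(-4789198246, 6241)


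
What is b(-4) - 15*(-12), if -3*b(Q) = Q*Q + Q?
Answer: 176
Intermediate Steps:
b(Q) = -Q/3 - Q**2/3 (b(Q) = -(Q*Q + Q)/3 = -(Q**2 + Q)/3 = -(Q + Q**2)/3 = -Q/3 - Q**2/3)
b(-4) - 15*(-12) = -1/3*(-4)*(1 - 4) - 15*(-12) = -1/3*(-4)*(-3) + 180 = -4 + 180 = 176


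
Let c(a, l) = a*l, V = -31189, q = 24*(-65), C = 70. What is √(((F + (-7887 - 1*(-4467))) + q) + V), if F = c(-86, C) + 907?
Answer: I*√41282 ≈ 203.18*I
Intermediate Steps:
q = -1560
F = -5113 (F = -86*70 + 907 = -6020 + 907 = -5113)
√(((F + (-7887 - 1*(-4467))) + q) + V) = √(((-5113 + (-7887 - 1*(-4467))) - 1560) - 31189) = √(((-5113 + (-7887 + 4467)) - 1560) - 31189) = √(((-5113 - 3420) - 1560) - 31189) = √((-8533 - 1560) - 31189) = √(-10093 - 31189) = √(-41282) = I*√41282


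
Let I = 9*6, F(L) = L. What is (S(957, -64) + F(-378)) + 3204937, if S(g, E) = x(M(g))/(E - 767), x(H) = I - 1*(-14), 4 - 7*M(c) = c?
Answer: 2662988461/831 ≈ 3.2046e+6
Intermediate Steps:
M(c) = 4/7 - c/7
I = 54
x(H) = 68 (x(H) = 54 - 1*(-14) = 54 + 14 = 68)
S(g, E) = 68/(-767 + E) (S(g, E) = 68/(E - 767) = 68/(-767 + E))
(S(957, -64) + F(-378)) + 3204937 = (68/(-767 - 64) - 378) + 3204937 = (68/(-831) - 378) + 3204937 = (68*(-1/831) - 378) + 3204937 = (-68/831 - 378) + 3204937 = -314186/831 + 3204937 = 2662988461/831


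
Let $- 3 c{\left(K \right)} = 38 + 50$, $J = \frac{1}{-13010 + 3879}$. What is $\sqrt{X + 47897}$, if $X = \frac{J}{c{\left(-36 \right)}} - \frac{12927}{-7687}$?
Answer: $\frac{\sqrt{456856029549042803589206}}{3088359868} \approx 218.86$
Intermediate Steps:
$J = - \frac{1}{9131}$ ($J = \frac{1}{-9131} = - \frac{1}{9131} \approx -0.00010952$)
$c{\left(K \right)} = - \frac{88}{3}$ ($c{\left(K \right)} = - \frac{38 + 50}{3} = \left(- \frac{1}{3}\right) 88 = - \frac{88}{3}$)
$X = \frac{10387229517}{6176719736}$ ($X = - \frac{1}{9131 \left(- \frac{88}{3}\right)} - \frac{12927}{-7687} = \left(- \frac{1}{9131}\right) \left(- \frac{3}{88}\right) - - \frac{12927}{7687} = \frac{3}{803528} + \frac{12927}{7687} = \frac{10387229517}{6176719736} \approx 1.6817$)
$\sqrt{X + 47897} = \sqrt{\frac{10387229517}{6176719736} + 47897} = \sqrt{\frac{295856732424709}{6176719736}} = \frac{\sqrt{456856029549042803589206}}{3088359868}$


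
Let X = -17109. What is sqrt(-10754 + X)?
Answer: I*sqrt(27863) ≈ 166.92*I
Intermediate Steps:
sqrt(-10754 + X) = sqrt(-10754 - 17109) = sqrt(-27863) = I*sqrt(27863)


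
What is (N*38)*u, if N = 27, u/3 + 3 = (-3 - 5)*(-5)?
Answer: 113886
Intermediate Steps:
u = 111 (u = -9 + 3*((-3 - 5)*(-5)) = -9 + 3*(-8*(-5)) = -9 + 3*40 = -9 + 120 = 111)
(N*38)*u = (27*38)*111 = 1026*111 = 113886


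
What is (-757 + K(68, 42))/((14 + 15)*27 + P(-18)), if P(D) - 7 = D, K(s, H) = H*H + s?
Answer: 1075/772 ≈ 1.3925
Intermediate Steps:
K(s, H) = s + H² (K(s, H) = H² + s = s + H²)
P(D) = 7 + D
(-757 + K(68, 42))/((14 + 15)*27 + P(-18)) = (-757 + (68 + 42²))/((14 + 15)*27 + (7 - 18)) = (-757 + (68 + 1764))/(29*27 - 11) = (-757 + 1832)/(783 - 11) = 1075/772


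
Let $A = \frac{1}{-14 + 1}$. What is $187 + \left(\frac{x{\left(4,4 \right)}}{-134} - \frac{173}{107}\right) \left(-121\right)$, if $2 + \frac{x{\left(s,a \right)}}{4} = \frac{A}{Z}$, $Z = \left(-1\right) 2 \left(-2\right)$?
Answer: $\frac{69961529}{186394} \approx 375.34$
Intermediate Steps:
$Z = 4$ ($Z = \left(-2\right) \left(-2\right) = 4$)
$A = - \frac{1}{13}$ ($A = \frac{1}{-13} = - \frac{1}{13} \approx -0.076923$)
$x{\left(s,a \right)} = - \frac{105}{13}$ ($x{\left(s,a \right)} = -8 + 4 \left(- \frac{1}{13 \cdot 4}\right) = -8 + 4 \left(\left(- \frac{1}{13}\right) \frac{1}{4}\right) = -8 + 4 \left(- \frac{1}{52}\right) = -8 - \frac{1}{13} = - \frac{105}{13}$)
$187 + \left(\frac{x{\left(4,4 \right)}}{-134} - \frac{173}{107}\right) \left(-121\right) = 187 + \left(- \frac{105}{13 \left(-134\right)} - \frac{173}{107}\right) \left(-121\right) = 187 + \left(\left(- \frac{105}{13}\right) \left(- \frac{1}{134}\right) - \frac{173}{107}\right) \left(-121\right) = 187 + \left(\frac{105}{1742} - \frac{173}{107}\right) \left(-121\right) = 187 - - \frac{35105851}{186394} = 187 + \frac{35105851}{186394} = \frac{69961529}{186394}$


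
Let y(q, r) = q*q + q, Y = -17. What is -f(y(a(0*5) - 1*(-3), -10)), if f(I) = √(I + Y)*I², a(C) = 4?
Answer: -3136*√39 ≈ -19584.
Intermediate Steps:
y(q, r) = q + q² (y(q, r) = q² + q = q + q²)
f(I) = I²*√(-17 + I) (f(I) = √(I - 17)*I² = √(-17 + I)*I² = I²*√(-17 + I))
-f(y(a(0*5) - 1*(-3), -10)) = -((4 - 1*(-3))*(1 + (4 - 1*(-3))))²*√(-17 + (4 - 1*(-3))*(1 + (4 - 1*(-3)))) = -((4 + 3)*(1 + (4 + 3)))²*√(-17 + (4 + 3)*(1 + (4 + 3))) = -(7*(1 + 7))²*√(-17 + 7*(1 + 7)) = -(7*8)²*√(-17 + 7*8) = -56²*√(-17 + 56) = -3136*√39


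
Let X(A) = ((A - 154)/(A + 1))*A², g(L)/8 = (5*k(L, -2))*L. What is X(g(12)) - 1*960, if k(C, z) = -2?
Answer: 1025741760/959 ≈ 1.0696e+6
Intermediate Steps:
g(L) = -80*L (g(L) = 8*((5*(-2))*L) = 8*(-10*L) = -80*L)
X(A) = A²*(-154 + A)/(1 + A) (X(A) = ((-154 + A)/(1 + A))*A² = A²*(-154 + A)/(1 + A))
X(g(12)) - 1*960 = (-80*12)²*(-154 - 80*12)/(1 - 80*12) - 1*960 = (-960)²*(-154 - 960)/(1 - 960) - 960 = 921600*(-1114)/(-959) - 960 = 921600*(-1/959)*(-1114) - 960 = 1026662400/959 - 960 = 1025741760/959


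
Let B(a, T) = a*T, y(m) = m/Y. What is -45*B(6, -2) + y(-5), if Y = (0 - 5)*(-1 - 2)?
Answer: 1619/3 ≈ 539.67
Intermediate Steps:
Y = 15 (Y = -5*(-3) = 15)
y(m) = m/15
B(a, T) = T*a
-45*B(6, -2) + y(-5) = -(-90)*6 + (1/15)*(-5) = -45*(-12) - ⅓ = 540 - ⅓ = 1619/3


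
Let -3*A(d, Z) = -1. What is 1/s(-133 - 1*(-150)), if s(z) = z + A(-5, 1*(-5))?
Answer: 3/52 ≈ 0.057692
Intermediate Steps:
A(d, Z) = ⅓ (A(d, Z) = -⅓*(-1) = ⅓)
s(z) = ⅓ + z (s(z) = z + ⅓ = ⅓ + z)
1/s(-133 - 1*(-150)) = 1/(⅓ + (-133 - 1*(-150))) = 1/(⅓ + (-133 + 150)) = 1/(⅓ + 17) = 1/(52/3) = 3/52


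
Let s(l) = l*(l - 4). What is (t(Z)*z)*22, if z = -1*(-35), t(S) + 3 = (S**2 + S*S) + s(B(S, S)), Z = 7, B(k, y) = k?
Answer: 89320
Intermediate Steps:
s(l) = l*(-4 + l)
t(S) = -3 + 2*S**2 + S*(-4 + S) (t(S) = -3 + ((S**2 + S*S) + S*(-4 + S)) = -3 + ((S**2 + S**2) + S*(-4 + S)) = -3 + (2*S**2 + S*(-4 + S)) = -3 + 2*S**2 + S*(-4 + S))
z = 35
(t(Z)*z)*22 = ((-3 - 4*7 + 3*7**2)*35)*22 = ((-3 - 28 + 3*49)*35)*22 = ((-3 - 28 + 147)*35)*22 = (116*35)*22 = 4060*22 = 89320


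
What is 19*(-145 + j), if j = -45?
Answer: -3610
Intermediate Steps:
19*(-145 + j) = 19*(-145 - 45) = 19*(-190) = -3610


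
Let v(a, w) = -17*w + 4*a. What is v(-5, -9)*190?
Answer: 25270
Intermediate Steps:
v(-5, -9)*190 = (-17*(-9) + 4*(-5))*190 = (153 - 20)*190 = 133*190 = 25270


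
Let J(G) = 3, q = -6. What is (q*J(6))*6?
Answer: -108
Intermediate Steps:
(q*J(6))*6 = -6*3*6 = -18*6 = -108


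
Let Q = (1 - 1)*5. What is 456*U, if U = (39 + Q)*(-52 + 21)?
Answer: -551304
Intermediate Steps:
Q = 0 (Q = 0*5 = 0)
U = -1209 (U = (39 + 0)*(-52 + 21) = 39*(-31) = -1209)
456*U = 456*(-1209) = -551304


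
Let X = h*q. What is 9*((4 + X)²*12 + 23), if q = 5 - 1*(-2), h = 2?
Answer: 35199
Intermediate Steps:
q = 7 (q = 5 + 2 = 7)
X = 14 (X = 2*7 = 14)
9*((4 + X)²*12 + 23) = 9*((4 + 14)²*12 + 23) = 9*(18²*12 + 23) = 9*(324*12 + 23) = 9*(3888 + 23) = 9*3911 = 35199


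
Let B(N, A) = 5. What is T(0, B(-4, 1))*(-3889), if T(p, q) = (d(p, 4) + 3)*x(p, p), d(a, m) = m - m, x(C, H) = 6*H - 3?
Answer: 35001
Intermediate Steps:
x(C, H) = -3 + 6*H
d(a, m) = 0
T(p, q) = -9 + 18*p (T(p, q) = (0 + 3)*(-3 + 6*p) = 3*(-3 + 6*p) = -9 + 18*p)
T(0, B(-4, 1))*(-3889) = (-9 + 18*0)*(-3889) = (-9 + 0)*(-3889) = -9*(-3889) = 35001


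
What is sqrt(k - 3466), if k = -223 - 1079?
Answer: 4*I*sqrt(298) ≈ 69.051*I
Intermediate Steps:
k = -1302
sqrt(k - 3466) = sqrt(-1302 - 3466) = sqrt(-4768) = 4*I*sqrt(298)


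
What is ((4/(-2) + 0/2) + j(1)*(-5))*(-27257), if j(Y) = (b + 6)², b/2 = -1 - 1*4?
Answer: 2235074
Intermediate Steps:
b = -10 (b = 2*(-1 - 1*4) = 2*(-1 - 4) = 2*(-5) = -10)
j(Y) = 16 (j(Y) = (-10 + 6)² = (-4)² = 16)
((4/(-2) + 0/2) + j(1)*(-5))*(-27257) = ((4/(-2) + 0/2) + 16*(-5))*(-27257) = ((4*(-½) + 0*(½)) - 80)*(-27257) = ((-2 + 0) - 80)*(-27257) = (-2 - 80)*(-27257) = -82*(-27257) = 2235074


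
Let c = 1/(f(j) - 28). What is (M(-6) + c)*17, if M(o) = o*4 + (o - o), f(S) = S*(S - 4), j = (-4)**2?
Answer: -66895/164 ≈ -407.90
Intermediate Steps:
j = 16
f(S) = S*(-4 + S)
c = 1/164 (c = 1/(16*(-4 + 16) - 28) = 1/(16*12 - 28) = 1/(192 - 28) = 1/164 ≈ 0.0060976)
M(o) = 4*o (M(o) = 4*o + 0 = 4*o)
(M(-6) + c)*17 = (4*(-6) + 1/164)*17 = (-24 + 1/164)*17 = -3935/164*17 = -66895/164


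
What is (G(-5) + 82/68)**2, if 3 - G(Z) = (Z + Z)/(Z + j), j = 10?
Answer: 44521/1156 ≈ 38.513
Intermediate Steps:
G(Z) = 3 - 2*Z/(10 + Z) (G(Z) = 3 - (Z + Z)/(Z + 10) = 3 - 2*Z/(10 + Z))
(G(-5) + 82/68)**2 = ((30 - 5)/(10 - 5) + 82/68)**2 = (25/5 + 82*(1/68))**2 = ((1/5)*25 + 41/34)**2 = (5 + 41/34)**2 = (211/34)**2 = 44521/1156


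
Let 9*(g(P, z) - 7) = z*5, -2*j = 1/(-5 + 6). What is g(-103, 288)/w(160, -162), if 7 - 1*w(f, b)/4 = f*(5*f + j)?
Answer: -167/511652 ≈ -0.00032639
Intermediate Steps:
j = -½ (j = -1/(2*(-5 + 6)) = -½/1 = -½*1 = -½ ≈ -0.50000)
g(P, z) = 7 + 5*z/9 (g(P, z) = 7 + (z*5)/9 = 7 + (5*z)/9 = 7 + 5*z/9)
w(f, b) = 28 - 4*f*(-½ + 5*f) (w(f, b) = 28 - 4*f*(5*f - ½) = 28 - 4*f*(-½ + 5*f))
g(-103, 288)/w(160, -162) = (7 + (5/9)*288)/(28 - 20*160² + 2*160) = (7 + 160)/(28 - 20*25600 + 320) = 167/(28 - 512000 + 320) = 167/(-511652) = 167*(-1/511652) = -167/511652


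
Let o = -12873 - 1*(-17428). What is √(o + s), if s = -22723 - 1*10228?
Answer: 2*I*√7099 ≈ 168.51*I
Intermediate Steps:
o = 4555 (o = -12873 + 17428 = 4555)
s = -32951 (s = -22723 - 10228 = -32951)
√(o + s) = √(4555 - 32951) = √(-28396) = 2*I*√7099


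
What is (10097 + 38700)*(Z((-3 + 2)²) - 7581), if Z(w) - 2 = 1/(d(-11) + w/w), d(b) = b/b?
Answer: -739616129/2 ≈ -3.6981e+8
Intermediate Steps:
d(b) = 1
Z(w) = 5/2 (Z(w) = 2 + 1/(1 + w/w) = 2 + 1/(1 + 1) = 2 + 1/2 = 2 + ½ = 5/2)
(10097 + 38700)*(Z((-3 + 2)²) - 7581) = (10097 + 38700)*(5/2 - 7581) = 48797*(-15157/2) = -739616129/2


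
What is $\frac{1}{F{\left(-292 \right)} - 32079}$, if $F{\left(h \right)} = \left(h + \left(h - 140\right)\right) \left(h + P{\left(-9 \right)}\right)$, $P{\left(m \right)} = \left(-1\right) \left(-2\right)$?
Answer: $\frac{1}{177881} \approx 5.6217 \cdot 10^{-6}$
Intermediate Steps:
$P{\left(m \right)} = 2$
$F{\left(h \right)} = \left(-140 + 2 h\right) \left(2 + h\right)$ ($F{\left(h \right)} = \left(h + \left(h - 140\right)\right) \left(h + 2\right) = \left(h + \left(-140 + h\right)\right) \left(2 + h\right) = \left(-140 + 2 h\right) \left(2 + h\right)$)
$\frac{1}{F{\left(-292 \right)} - 32079} = \frac{1}{\left(-280 - -39712 + 2 \left(-292\right)^{2}\right) - 32079} = \frac{1}{\left(-280 + 39712 + 2 \cdot 85264\right) - 32079} = \frac{1}{\left(-280 + 39712 + 170528\right) - 32079} = \frac{1}{209960 - 32079} = \frac{1}{177881}$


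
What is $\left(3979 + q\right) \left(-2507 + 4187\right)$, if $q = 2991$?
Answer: $11709600$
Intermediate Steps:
$\left(3979 + q\right) \left(-2507 + 4187\right) = \left(3979 + 2991\right) \left(-2507 + 4187\right) = 6970 \cdot 1680 = 11709600$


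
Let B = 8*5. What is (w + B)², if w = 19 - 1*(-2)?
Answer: 3721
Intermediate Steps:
w = 21 (w = 19 + 2 = 21)
B = 40
(w + B)² = (21 + 40)² = 61² = 3721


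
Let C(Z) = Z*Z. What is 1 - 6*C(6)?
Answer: -215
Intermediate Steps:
C(Z) = Z²
1 - 6*C(6) = 1 - 6*6² = 1 - 6*36 = 1 - 216 = -215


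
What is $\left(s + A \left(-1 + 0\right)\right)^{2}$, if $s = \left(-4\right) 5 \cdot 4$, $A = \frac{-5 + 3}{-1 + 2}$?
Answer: $6084$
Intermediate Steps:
$A = -2$ ($A = - \frac{2}{1} = \left(-2\right) 1 = -2$)
$s = -80$ ($s = \left(-20\right) 4 = -80$)
$\left(s + A \left(-1 + 0\right)\right)^{2} = \left(-80 - 2 \left(-1 + 0\right)\right)^{2} = \left(-80 - -2\right)^{2} = \left(-80 + 2\right)^{2} = \left(-78\right)^{2} = 6084$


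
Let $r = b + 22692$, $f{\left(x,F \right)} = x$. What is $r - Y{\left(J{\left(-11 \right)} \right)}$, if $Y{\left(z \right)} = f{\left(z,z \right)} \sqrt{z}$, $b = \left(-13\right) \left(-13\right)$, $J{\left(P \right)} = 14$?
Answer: $22861 - 14 \sqrt{14} \approx 22809.0$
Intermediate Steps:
$b = 169$
$Y{\left(z \right)} = z^{\frac{3}{2}}$ ($Y{\left(z \right)} = z \sqrt{z} = z^{\frac{3}{2}}$)
$r = 22861$ ($r = 169 + 22692 = 22861$)
$r - Y{\left(J{\left(-11 \right)} \right)} = 22861 - 14^{\frac{3}{2}} = 22861 - 14 \sqrt{14}$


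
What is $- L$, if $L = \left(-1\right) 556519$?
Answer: $556519$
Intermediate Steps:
$L = -556519$
$- L = \left(-1\right) \left(-556519\right) = 556519$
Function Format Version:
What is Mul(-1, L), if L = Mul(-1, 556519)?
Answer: 556519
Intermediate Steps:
L = -556519
Mul(-1, L) = Mul(-1, -556519) = 556519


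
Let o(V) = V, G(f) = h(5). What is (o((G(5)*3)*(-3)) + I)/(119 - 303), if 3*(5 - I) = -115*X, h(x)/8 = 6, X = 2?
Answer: 1051/552 ≈ 1.9040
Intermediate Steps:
h(x) = 48 (h(x) = 8*6 = 48)
G(f) = 48
I = 245/3 (I = 5 - (-115)*2/3 = 5 - 1/3*(-230) = 5 + 230/3 = 245/3 ≈ 81.667)
(o((G(5)*3)*(-3)) + I)/(119 - 303) = ((48*3)*(-3) + 245/3)/(119 - 303) = (144*(-3) + 245/3)/(-184) = (-432 + 245/3)*(-1/184) = -1051/3*(-1/184) = 1051/552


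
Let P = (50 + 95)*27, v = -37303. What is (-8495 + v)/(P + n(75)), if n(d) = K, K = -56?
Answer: -2694/227 ≈ -11.868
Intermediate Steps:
n(d) = -56
P = 3915 (P = 145*27 = 3915)
(-8495 + v)/(P + n(75)) = (-8495 - 37303)/(3915 - 56) = -45798/3859 = -45798*1/3859 = -2694/227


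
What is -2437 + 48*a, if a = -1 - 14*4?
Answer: -5173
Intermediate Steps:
a = -57 (a = -1 - 7*8 = -1 - 56 = -57)
-2437 + 48*a = -2437 + 48*(-57) = -2437 - 2736 = -5173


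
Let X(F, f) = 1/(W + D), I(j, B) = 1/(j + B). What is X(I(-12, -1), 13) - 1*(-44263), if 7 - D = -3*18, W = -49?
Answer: 531157/12 ≈ 44263.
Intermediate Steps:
D = 61 (D = 7 - (-3)*18 = 7 - 1*(-54) = 7 + 54 = 61)
I(j, B) = 1/(B + j)
X(F, f) = 1/12 (X(F, f) = 1/(-49 + 61) = 1/12)
X(I(-12, -1), 13) - 1*(-44263) = 1/12 - 1*(-44263) = 1/12 + 44263 = 531157/12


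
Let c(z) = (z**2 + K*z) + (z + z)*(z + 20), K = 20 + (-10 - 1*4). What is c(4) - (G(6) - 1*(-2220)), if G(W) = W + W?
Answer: -2000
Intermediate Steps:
K = 6 (K = 20 + (-10 - 4) = 20 - 14 = 6)
c(z) = z**2 + 6*z + 2*z*(20 + z) (c(z) = (z**2 + 6*z) + (z + z)*(z + 20) = (z**2 + 6*z) + (2*z)*(20 + z) = (z**2 + 6*z) + 2*z*(20 + z) = z**2 + 6*z + 2*z*(20 + z))
G(W) = 2*W
c(4) - (G(6) - 1*(-2220)) = 4*(46 + 3*4) - (2*6 - 1*(-2220)) = 4*(46 + 12) - (12 + 2220) = 4*58 - 1*2232 = 232 - 2232 = -2000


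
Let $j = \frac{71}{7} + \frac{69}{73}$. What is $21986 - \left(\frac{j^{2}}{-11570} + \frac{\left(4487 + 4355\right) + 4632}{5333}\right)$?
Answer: $\frac{177097842636004114}{8055949725005} \approx 21983.0$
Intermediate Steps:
$j = \frac{5666}{511}$ ($j = 71 \cdot \frac{1}{7} + 69 \cdot \frac{1}{73} = \frac{71}{7} + \frac{69}{73} = \frac{5666}{511} \approx 11.088$)
$21986 - \left(\frac{j^{2}}{-11570} + \frac{\left(4487 + 4355\right) + 4632}{5333}\right) = 21986 - \left(\frac{\left(\frac{5666}{511}\right)^{2}}{-11570} + \frac{\left(4487 + 4355\right) + 4632}{5333}\right) = 21986 - \left(\frac{32103556}{261121} \left(- \frac{1}{11570}\right) + \left(8842 + 4632\right) \frac{1}{5333}\right) = 21986 - \left(- \frac{16051778}{1510584985} + 13474 \cdot \frac{1}{5333}\right) = 21986 - \left(- \frac{16051778}{1510584985} + \frac{13474}{5333}\right) = 21986 - \frac{20268017955816}{8055949725005} = \frac{177097842636004114}{8055949725005}$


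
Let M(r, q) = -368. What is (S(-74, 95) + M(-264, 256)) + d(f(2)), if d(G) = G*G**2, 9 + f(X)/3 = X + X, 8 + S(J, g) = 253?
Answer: -3498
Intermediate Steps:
S(J, g) = 245 (S(J, g) = -8 + 253 = 245)
f(X) = -27 + 6*X (f(X) = -27 + 3*(X + X) = -27 + 3*(2*X) = -27 + 6*X)
d(G) = G**3
(S(-74, 95) + M(-264, 256)) + d(f(2)) = (245 - 368) + (-27 + 6*2)**3 = -123 + (-27 + 12)**3 = -123 + (-15)**3 = -123 - 3375 = -3498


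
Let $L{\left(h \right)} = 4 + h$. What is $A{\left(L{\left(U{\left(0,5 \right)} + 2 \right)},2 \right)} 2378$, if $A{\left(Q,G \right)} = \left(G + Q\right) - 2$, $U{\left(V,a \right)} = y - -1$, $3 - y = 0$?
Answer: $23780$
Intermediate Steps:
$y = 3$ ($y = 3 - 0 = 3 + 0 = 3$)
$U{\left(V,a \right)} = 4$ ($U{\left(V,a \right)} = 3 - -1 = 3 + 1 = 4$)
$A{\left(Q,G \right)} = -2 + G + Q$
$A{\left(L{\left(U{\left(0,5 \right)} + 2 \right)},2 \right)} 2378 = \left(-2 + 2 + \left(4 + \left(4 + 2\right)\right)\right) 2378 = \left(-2 + 2 + \left(4 + 6\right)\right) 2378 = \left(-2 + 2 + 10\right) 2378 = 10 \cdot 2378 = 23780$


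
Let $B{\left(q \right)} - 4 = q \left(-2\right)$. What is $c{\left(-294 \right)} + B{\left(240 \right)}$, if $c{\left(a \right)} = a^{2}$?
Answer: $85960$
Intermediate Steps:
$B{\left(q \right)} = 4 - 2 q$ ($B{\left(q \right)} = 4 + q \left(-2\right) = 4 - 2 q$)
$c{\left(-294 \right)} + B{\left(240 \right)} = \left(-294\right)^{2} + \left(4 - 480\right) = 86436 + \left(4 - 480\right) = 86436 - 476 = 85960$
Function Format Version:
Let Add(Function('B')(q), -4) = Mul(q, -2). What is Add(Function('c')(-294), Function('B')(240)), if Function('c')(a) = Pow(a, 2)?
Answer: 85960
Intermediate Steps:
Function('B')(q) = Add(4, Mul(-2, q)) (Function('B')(q) = Add(4, Mul(q, -2)) = Add(4, Mul(-2, q)))
Add(Function('c')(-294), Function('B')(240)) = Add(Pow(-294, 2), Add(4, Mul(-2, 240))) = Add(86436, Add(4, -480)) = Add(86436, -476) = 85960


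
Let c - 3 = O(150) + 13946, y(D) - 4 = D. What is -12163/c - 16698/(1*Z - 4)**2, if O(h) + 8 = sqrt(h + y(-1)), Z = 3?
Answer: -360605337703/21594592 + 12163*sqrt(17)/64783776 ≈ -16699.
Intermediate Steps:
y(D) = 4 + D
O(h) = -8 + sqrt(3 + h) (O(h) = -8 + sqrt(h + (4 - 1)) = -8 + sqrt(h + 3) = -8 + sqrt(3 + h))
c = 13941 + 3*sqrt(17) (c = 3 + ((-8 + sqrt(3 + 150)) + 13946) = 3 + ((-8 + sqrt(153)) + 13946) = 3 + ((-8 + 3*sqrt(17)) + 13946) = 3 + (13938 + 3*sqrt(17)) = 13941 + 3*sqrt(17) ≈ 13953.)
-12163/c - 16698/(1*Z - 4)**2 = -12163/(13941 + 3*sqrt(17)) - 16698/(1*3 - 4)**2 = -12163/(13941 + 3*sqrt(17)) - 16698/(3 - 4)**2 = -12163/(13941 + 3*sqrt(17)) - 16698/((-1)**2) = -12163/(13941 + 3*sqrt(17)) - 16698/1 = -12163/(13941 + 3*sqrt(17)) - 16698*1 = -12163/(13941 + 3*sqrt(17)) - 16698 = -16698 - 12163/(13941 + 3*sqrt(17))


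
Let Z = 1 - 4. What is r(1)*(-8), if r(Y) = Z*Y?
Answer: 24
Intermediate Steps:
Z = -3
r(Y) = -3*Y
r(1)*(-8) = -3*1*(-8) = -3*(-8) = 24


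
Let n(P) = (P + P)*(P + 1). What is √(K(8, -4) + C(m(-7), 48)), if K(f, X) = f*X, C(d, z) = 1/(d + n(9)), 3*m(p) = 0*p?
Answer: I*√28795/30 ≈ 5.6564*I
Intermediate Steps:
n(P) = 2*P*(1 + P) (n(P) = (2*P)*(1 + P) = 2*P*(1 + P))
m(p) = 0 (m(p) = (0*p)/3 = (⅓)*0 = 0)
C(d, z) = 1/(180 + d) (C(d, z) = 1/(d + 2*9*(1 + 9)) = 1/(d + 2*9*10) = 1/(d + 180) = 1/(180 + d))
K(f, X) = X*f
√(K(8, -4) + C(m(-7), 48)) = √(-4*8 + 1/(180 + 0)) = √(-32 + 1/180) = √(-5759/180) = I*√28795/30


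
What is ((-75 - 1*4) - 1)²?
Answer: 6400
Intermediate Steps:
((-75 - 1*4) - 1)² = ((-75 - 4) - 1)² = (-79 - 1)² = (-80)² = 6400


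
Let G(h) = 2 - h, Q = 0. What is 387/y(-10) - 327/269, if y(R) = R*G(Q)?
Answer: -110643/5380 ≈ -20.566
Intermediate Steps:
y(R) = 2*R (y(R) = R*(2 - 1*0) = R*(2 + 0) = R*2 = 2*R)
387/y(-10) - 327/269 = 387/((2*(-10))) - 327/269 = 387/(-20) - 327*1/269 = 387*(-1/20) - 327/269 = -387/20 - 327/269 = -110643/5380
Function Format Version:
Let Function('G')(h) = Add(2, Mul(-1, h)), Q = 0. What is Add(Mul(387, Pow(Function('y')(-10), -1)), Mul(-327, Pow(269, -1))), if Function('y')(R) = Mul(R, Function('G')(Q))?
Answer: Rational(-110643, 5380) ≈ -20.566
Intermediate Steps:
Function('y')(R) = Mul(2, R) (Function('y')(R) = Mul(R, Add(2, Mul(-1, 0))) = Mul(R, Add(2, 0)) = Mul(R, 2) = Mul(2, R))
Add(Mul(387, Pow(Function('y')(-10), -1)), Mul(-327, Pow(269, -1))) = Add(Mul(387, Pow(Mul(2, -10), -1)), Mul(-327, Pow(269, -1))) = Add(Mul(387, Pow(-20, -1)), Mul(-327, Rational(1, 269))) = Add(Mul(387, Rational(-1, 20)), Rational(-327, 269)) = Add(Rational(-387, 20), Rational(-327, 269)) = Rational(-110643, 5380)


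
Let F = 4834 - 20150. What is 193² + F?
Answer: 21933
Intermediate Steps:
F = -15316
193² + F = 193² - 15316 = 37249 - 15316 = 21933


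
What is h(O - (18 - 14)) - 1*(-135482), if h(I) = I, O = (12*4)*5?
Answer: 135718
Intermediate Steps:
O = 240 (O = 48*5 = 240)
h(O - (18 - 14)) - 1*(-135482) = (240 - (18 - 14)) - 1*(-135482) = (240 - 1*4) + 135482 = (240 - 4) + 135482 = 236 + 135482 = 135718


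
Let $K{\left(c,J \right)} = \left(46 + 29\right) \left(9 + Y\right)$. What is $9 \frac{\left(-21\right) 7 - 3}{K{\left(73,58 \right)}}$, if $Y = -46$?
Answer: $\frac{18}{37} \approx 0.48649$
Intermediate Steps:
$K{\left(c,J \right)} = -2775$ ($K{\left(c,J \right)} = \left(46 + 29\right) \left(9 - 46\right) = 75 \left(-37\right) = -2775$)
$9 \frac{\left(-21\right) 7 - 3}{K{\left(73,58 \right)}} = 9 \frac{\left(-21\right) 7 - 3}{-2775} = 9 \left(-147 - 3\right) \left(- \frac{1}{2775}\right) = 9 \left(\left(-150\right) \left(- \frac{1}{2775}\right)\right) = 9 \cdot \frac{2}{37} = \frac{18}{37}$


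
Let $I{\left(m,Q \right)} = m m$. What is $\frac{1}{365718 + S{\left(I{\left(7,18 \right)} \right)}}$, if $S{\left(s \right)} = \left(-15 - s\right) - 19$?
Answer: $\frac{1}{365635} \approx 2.735 \cdot 10^{-6}$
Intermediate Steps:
$I{\left(m,Q \right)} = m^{2}$
$S{\left(s \right)} = -34 - s$ ($S{\left(s \right)} = \left(-15 - s\right) - 19 = -34 - s$)
$\frac{1}{365718 + S{\left(I{\left(7,18 \right)} \right)}} = \frac{1}{365718 - 83} = \frac{1}{365635}$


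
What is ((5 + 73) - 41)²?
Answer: 1369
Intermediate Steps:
((5 + 73) - 41)² = (78 - 41)² = 37² = 1369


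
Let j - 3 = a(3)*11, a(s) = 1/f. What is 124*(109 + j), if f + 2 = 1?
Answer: 12524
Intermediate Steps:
f = -1 (f = -2 + 1 = -1)
a(s) = -1 (a(s) = 1/(-1) = -1)
j = -8 (j = 3 - 1*11 = 3 - 11 = -8)
124*(109 + j) = 124*(109 - 8) = 124*101 = 12524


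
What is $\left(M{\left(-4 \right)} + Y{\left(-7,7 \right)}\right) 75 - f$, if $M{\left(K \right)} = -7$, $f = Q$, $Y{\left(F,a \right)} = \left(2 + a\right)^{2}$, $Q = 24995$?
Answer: $-19445$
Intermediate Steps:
$f = 24995$
$\left(M{\left(-4 \right)} + Y{\left(-7,7 \right)}\right) 75 - f = \left(-7 + \left(2 + 7\right)^{2}\right) 75 - 24995 = \left(-7 + 9^{2}\right) 75 - 24995 = \left(-7 + 81\right) 75 - 24995 = 74 \cdot 75 - 24995 = 5550 - 24995 = -19445$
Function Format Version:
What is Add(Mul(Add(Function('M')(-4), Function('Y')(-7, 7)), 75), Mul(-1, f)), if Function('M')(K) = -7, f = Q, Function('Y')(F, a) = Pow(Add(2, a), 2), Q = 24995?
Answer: -19445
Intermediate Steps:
f = 24995
Add(Mul(Add(Function('M')(-4), Function('Y')(-7, 7)), 75), Mul(-1, f)) = Add(Mul(Add(-7, Pow(Add(2, 7), 2)), 75), Mul(-1, 24995)) = Add(Mul(Add(-7, Pow(9, 2)), 75), -24995) = Add(Mul(Add(-7, 81), 75), -24995) = Add(Mul(74, 75), -24995) = Add(5550, -24995) = -19445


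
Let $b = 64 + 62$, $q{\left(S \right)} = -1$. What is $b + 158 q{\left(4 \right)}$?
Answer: $-32$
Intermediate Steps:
$b = 126$
$b + 158 q{\left(4 \right)} = 126 + 158 \left(-1\right) = 126 - 158 = -32$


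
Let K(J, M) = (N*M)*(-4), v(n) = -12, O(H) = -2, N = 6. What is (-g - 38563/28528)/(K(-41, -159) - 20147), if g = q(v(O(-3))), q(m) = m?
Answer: -303773/465890768 ≈ -0.00065203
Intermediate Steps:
g = -12
K(J, M) = -24*M (K(J, M) = (6*M)*(-4) = -24*M)
(-g - 38563/28528)/(K(-41, -159) - 20147) = (-1*(-12) - 38563/28528)/(-24*(-159) - 20147) = (12 - 38563*1/28528)/(3816 - 20147) = (12 - 38563/28528)/(-16331) = (303773/28528)*(-1/16331) = -303773/465890768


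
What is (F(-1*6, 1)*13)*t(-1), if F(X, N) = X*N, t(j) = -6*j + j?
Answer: -390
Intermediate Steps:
t(j) = -5*j
F(X, N) = N*X
(F(-1*6, 1)*13)*t(-1) = ((1*(-1*6))*13)*(-5*(-1)) = ((1*(-6))*13)*5 = -6*13*5 = -78*5 = -390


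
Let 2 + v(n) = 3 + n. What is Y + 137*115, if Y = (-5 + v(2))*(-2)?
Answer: 15759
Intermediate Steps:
v(n) = 1 + n (v(n) = -2 + (3 + n) = 1 + n)
Y = 4 (Y = (-5 + (1 + 2))*(-2) = (-5 + 3)*(-2) = -2*(-2) = 4)
Y + 137*115 = 4 + 137*115 = 4 + 15755 = 15759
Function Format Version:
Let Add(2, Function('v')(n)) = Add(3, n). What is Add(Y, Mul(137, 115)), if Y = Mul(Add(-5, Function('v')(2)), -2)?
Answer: 15759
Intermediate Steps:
Function('v')(n) = Add(1, n) (Function('v')(n) = Add(-2, Add(3, n)) = Add(1, n))
Y = 4 (Y = Mul(Add(-5, Add(1, 2)), -2) = Mul(Add(-5, 3), -2) = Mul(-2, -2) = 4)
Add(Y, Mul(137, 115)) = Add(4, Mul(137, 115)) = Add(4, 15755) = 15759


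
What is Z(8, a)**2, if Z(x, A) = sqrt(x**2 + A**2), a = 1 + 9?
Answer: 164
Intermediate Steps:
a = 10
Z(x, A) = sqrt(A**2 + x**2)
Z(8, a)**2 = (sqrt(10**2 + 8**2))**2 = (sqrt(100 + 64))**2 = (sqrt(164))**2 = (2*sqrt(41))**2 = 164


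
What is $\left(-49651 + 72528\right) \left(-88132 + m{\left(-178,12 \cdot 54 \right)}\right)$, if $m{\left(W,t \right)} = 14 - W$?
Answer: $-2011803380$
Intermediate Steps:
$\left(-49651 + 72528\right) \left(-88132 + m{\left(-178,12 \cdot 54 \right)}\right) = \left(-49651 + 72528\right) \left(-88132 + \left(14 - -178\right)\right) = 22877 \left(-88132 + \left(14 + 178\right)\right) = 22877 \left(-88132 + 192\right) = 22877 \left(-87940\right) = -2011803380$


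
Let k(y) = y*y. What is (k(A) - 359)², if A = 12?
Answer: 46225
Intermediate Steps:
k(y) = y²
(k(A) - 359)² = (12² - 359)² = (144 - 359)² = (-215)² = 46225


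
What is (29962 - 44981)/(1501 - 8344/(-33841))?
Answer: -508257979/50803685 ≈ -10.004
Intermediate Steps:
(29962 - 44981)/(1501 - 8344/(-33841)) = -15019/(1501 - 8344*(-1/33841)) = -15019/(1501 + 8344/33841) = -15019/50803685/33841 = -15019*33841/50803685 = -508257979/50803685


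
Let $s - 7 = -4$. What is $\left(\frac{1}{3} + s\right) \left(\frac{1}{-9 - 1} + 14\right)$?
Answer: $\frac{139}{3} \approx 46.333$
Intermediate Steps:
$s = 3$ ($s = 7 - 4 = 3$)
$\left(\frac{1}{3} + s\right) \left(\frac{1}{-9 - 1} + 14\right) = \left(\frac{1}{3} + 3\right) \left(\frac{1}{-9 - 1} + 14\right) = \left(\frac{1}{3} + 3\right) \left(\frac{1}{-10} + 14\right) = \frac{10 \left(- \frac{1}{10} + 14\right)}{3} = \frac{10}{3} \cdot \frac{139}{10} = \frac{139}{3}$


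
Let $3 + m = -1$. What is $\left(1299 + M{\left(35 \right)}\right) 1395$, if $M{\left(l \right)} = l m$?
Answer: $1616805$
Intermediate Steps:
$m = -4$ ($m = -3 - 1 = -4$)
$M{\left(l \right)} = - 4 l$ ($M{\left(l \right)} = l \left(-4\right) = - 4 l$)
$\left(1299 + M{\left(35 \right)}\right) 1395 = \left(1299 - 140\right) 1395 = 1159 \cdot 1395 = 1616805$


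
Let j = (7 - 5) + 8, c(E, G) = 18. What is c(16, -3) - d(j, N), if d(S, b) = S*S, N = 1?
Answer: -82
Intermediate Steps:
j = 10 (j = 2 + 8 = 10)
d(S, b) = S²
c(16, -3) - d(j, N) = 18 - 1*10² = 18 - 1*100 = 18 - 100 = -82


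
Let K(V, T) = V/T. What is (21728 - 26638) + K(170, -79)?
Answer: -388060/79 ≈ -4912.1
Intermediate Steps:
(21728 - 26638) + K(170, -79) = (21728 - 26638) + 170/(-79) = -4910 + 170*(-1/79) = -4910 - 170/79 = -388060/79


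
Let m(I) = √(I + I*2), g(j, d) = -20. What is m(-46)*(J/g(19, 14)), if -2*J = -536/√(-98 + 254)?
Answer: -67*I*√598/130 ≈ -12.603*I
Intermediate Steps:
J = 134*√39/39 (J = -(-268)/(√(-98 + 254)) = -(-268)/(√156) = -(-268)/(2*√39) = -(-268)*√39/78 = -(-134)*√39/39 = 134*√39/39 ≈ 21.457)
m(I) = √3*√I (m(I) = √(I + 2*I) = √(3*I) = √3*√I)
m(-46)*(J/g(19, 14)) = (√3*√(-46))*((134*√39/39)/(-20)) = (√3*(I*√46))*((134*√39/39)*(-1/20)) = (I*√138)*(-67*√39/390) = -67*I*√598/130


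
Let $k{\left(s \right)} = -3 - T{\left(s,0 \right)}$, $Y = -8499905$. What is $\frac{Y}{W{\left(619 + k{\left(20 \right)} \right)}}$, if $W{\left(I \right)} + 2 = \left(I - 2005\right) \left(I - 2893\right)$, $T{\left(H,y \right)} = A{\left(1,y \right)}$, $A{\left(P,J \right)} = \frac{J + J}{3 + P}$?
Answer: $- \frac{8499905}{3162751} \approx -2.6875$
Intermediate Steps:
$A{\left(P,J \right)} = \frac{2 J}{3 + P}$
$T{\left(H,y \right)} = \frac{y}{2}$ ($T{\left(H,y \right)} = \frac{2 y}{3 + 1} = \frac{2 y}{4} = 2 y \frac{1}{4} = \frac{y}{2}$)
$k{\left(s \right)} = -3$ ($k{\left(s \right)} = -3 - \frac{1}{2} \cdot 0 = -3 - 0 = -3 + 0 = -3$)
$W{\left(I \right)} = -2 + \left(-2893 + I\right) \left(-2005 + I\right)$ ($W{\left(I \right)} = -2 + \left(I - 2005\right) \left(I - 2893\right) = -2 + \left(-2005 + I\right) \left(-2893 + I\right) = -2 + \left(-2893 + I\right) \left(-2005 + I\right)$)
$\frac{Y}{W{\left(619 + k{\left(20 \right)} \right)}} = - \frac{8499905}{5800463 + \left(619 - 3\right)^{2} - 4898 \left(619 - 3\right)} = - \frac{8499905}{5800463 + 616^{2} - 3017168} = - \frac{8499905}{5800463 + 379456 - 3017168} = - \frac{8499905}{3162751}$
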